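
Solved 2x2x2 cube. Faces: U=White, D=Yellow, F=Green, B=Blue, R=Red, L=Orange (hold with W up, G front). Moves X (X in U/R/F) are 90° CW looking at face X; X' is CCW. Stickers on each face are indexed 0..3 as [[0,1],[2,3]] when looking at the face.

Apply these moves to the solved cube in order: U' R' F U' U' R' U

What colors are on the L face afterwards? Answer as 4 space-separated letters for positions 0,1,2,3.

After move 1 (U'): U=WWWW F=OOGG R=GGRR B=RRBB L=BBOO
After move 2 (R'): R=GRGR U=WBWR F=OWGW D=YOYG B=YRYB
After move 3 (F): F=GOWW U=WBOB R=WRRR D=GGYG L=BYOO
After move 4 (U'): U=BBWO F=BYWW R=GORR B=WRYB L=YROO
After move 5 (U'): U=BOBW F=YRWW R=BYRR B=GOYB L=WROO
After move 6 (R'): R=YRBR U=BYBG F=YOWW D=GRYW B=GOGB
After move 7 (U): U=BBGY F=YRWW R=GOBR B=WRGB L=YOOO
Query: L face = YOOO

Answer: Y O O O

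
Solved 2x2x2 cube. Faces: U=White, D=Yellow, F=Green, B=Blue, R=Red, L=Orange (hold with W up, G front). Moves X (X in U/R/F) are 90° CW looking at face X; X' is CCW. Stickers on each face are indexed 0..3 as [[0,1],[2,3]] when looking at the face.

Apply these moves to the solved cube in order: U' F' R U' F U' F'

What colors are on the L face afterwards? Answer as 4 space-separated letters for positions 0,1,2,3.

After move 1 (U'): U=WWWW F=OOGG R=GGRR B=RRBB L=BBOO
After move 2 (F'): F=OGOG U=WWGR R=YGYR D=BOYY L=BWOW
After move 3 (R): R=YYRG U=WGGG F=OOOY D=BBYR B=RRWB
After move 4 (U'): U=GGWG F=BWOY R=OORG B=YYWB L=RROW
After move 5 (F): F=OBYW U=GGWR R=WOGG D=ROYR L=RBOB
After move 6 (U'): U=GRGW F=RBYW R=OBGG B=WOWB L=YYOB
After move 7 (F'): F=BWRY U=GROG R=OBRG D=YBYR L=YWOG
Query: L face = YWOG

Answer: Y W O G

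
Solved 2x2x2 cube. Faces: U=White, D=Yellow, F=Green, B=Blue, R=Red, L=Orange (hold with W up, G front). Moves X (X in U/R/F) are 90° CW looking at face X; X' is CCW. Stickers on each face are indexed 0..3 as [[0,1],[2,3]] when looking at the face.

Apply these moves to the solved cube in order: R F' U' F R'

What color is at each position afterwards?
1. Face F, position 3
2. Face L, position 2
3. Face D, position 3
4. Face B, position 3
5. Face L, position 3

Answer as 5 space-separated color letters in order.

After move 1 (R): R=RRRR U=WGWG F=GYGY D=YBYB B=WBWB
After move 2 (F'): F=YYGG U=WGRR R=BRYR D=OOYB L=OGOW
After move 3 (U'): U=GRWR F=OGGG R=YYYR B=BRWB L=WBOW
After move 4 (F): F=GOGG U=GRWB R=WYRR D=YYYB L=WOOO
After move 5 (R'): R=YRWR U=GWWB F=GRGB D=YOYG B=BRYB
Query 1: F[3] = B
Query 2: L[2] = O
Query 3: D[3] = G
Query 4: B[3] = B
Query 5: L[3] = O

Answer: B O G B O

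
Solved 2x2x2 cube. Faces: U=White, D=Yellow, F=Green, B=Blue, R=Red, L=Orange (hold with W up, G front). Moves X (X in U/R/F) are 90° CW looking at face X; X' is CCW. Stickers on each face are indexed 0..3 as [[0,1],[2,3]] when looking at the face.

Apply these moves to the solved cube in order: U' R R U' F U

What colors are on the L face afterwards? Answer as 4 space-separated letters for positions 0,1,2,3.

Answer: G B O W

Derivation:
After move 1 (U'): U=WWWW F=OOGG R=GGRR B=RRBB L=BBOO
After move 2 (R): R=RGRG U=WOWG F=OYGY D=YBYR B=WRWB
After move 3 (R): R=RRGG U=WYWY F=OBGR D=YWYW B=GROB
After move 4 (U'): U=YYWW F=BBGR R=OBGG B=RROB L=GROO
After move 5 (F): F=GBRB U=YYOR R=WBWG D=GOYW L=GYOW
After move 6 (U): U=OYRY F=WBRB R=RRWG B=GYOB L=GBOW
Query: L face = GBOW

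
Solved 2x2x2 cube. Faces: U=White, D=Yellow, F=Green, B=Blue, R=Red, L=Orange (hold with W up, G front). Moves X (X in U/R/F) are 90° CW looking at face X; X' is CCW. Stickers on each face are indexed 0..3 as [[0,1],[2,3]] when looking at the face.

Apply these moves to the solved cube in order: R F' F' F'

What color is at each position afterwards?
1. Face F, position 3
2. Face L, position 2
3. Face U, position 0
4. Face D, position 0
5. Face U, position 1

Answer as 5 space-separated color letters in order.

After move 1 (R): R=RRRR U=WGWG F=GYGY D=YBYB B=WBWB
After move 2 (F'): F=YYGG U=WGRR R=BRYR D=OOYB L=OGOW
After move 3 (F'): F=YGYG U=WGBY R=OROR D=GWYB L=OROR
After move 4 (F'): F=GGYY U=WGOO R=WRGR D=RRYB L=OYOB
Query 1: F[3] = Y
Query 2: L[2] = O
Query 3: U[0] = W
Query 4: D[0] = R
Query 5: U[1] = G

Answer: Y O W R G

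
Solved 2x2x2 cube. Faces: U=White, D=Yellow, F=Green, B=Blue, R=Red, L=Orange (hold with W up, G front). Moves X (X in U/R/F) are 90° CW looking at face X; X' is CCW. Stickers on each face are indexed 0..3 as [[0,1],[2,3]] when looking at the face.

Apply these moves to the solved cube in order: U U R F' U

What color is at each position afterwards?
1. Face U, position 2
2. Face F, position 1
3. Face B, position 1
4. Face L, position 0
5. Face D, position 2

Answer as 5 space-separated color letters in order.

Answer: R O G Y Y

Derivation:
After move 1 (U): U=WWWW F=RRGG R=BBRR B=OOBB L=GGOO
After move 2 (U): U=WWWW F=BBGG R=OORR B=GGBB L=RROO
After move 3 (R): R=RORO U=WBWG F=BYGY D=YBYG B=WGWB
After move 4 (F'): F=YYBG U=WBRR R=BOYO D=ROYG L=RGOW
After move 5 (U): U=RWRB F=BOBG R=WGYO B=RGWB L=YYOW
Query 1: U[2] = R
Query 2: F[1] = O
Query 3: B[1] = G
Query 4: L[0] = Y
Query 5: D[2] = Y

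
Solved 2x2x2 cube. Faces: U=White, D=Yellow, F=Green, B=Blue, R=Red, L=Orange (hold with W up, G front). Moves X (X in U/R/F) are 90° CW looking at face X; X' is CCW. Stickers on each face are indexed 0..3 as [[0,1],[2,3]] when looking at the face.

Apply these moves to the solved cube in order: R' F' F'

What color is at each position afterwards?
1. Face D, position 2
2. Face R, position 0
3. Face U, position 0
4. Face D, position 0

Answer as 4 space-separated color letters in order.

After move 1 (R'): R=RRRR U=WBWB F=GWGW D=YGYG B=YBYB
After move 2 (F'): F=WWGG U=WBRR R=GRYR D=OOYG L=OBOW
After move 3 (F'): F=WGWG U=WBGY R=OROR D=BWYG L=OROR
Query 1: D[2] = Y
Query 2: R[0] = O
Query 3: U[0] = W
Query 4: D[0] = B

Answer: Y O W B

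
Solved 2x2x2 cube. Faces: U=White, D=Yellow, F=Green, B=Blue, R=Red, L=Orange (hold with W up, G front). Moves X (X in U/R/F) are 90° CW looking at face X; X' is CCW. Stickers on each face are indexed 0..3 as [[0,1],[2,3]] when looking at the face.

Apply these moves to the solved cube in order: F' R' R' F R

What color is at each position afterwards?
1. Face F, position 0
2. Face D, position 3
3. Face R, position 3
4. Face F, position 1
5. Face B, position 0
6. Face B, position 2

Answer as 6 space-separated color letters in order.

Answer: G G Y R W O

Derivation:
After move 1 (F'): F=GGGG U=WWRR R=YRYR D=OOYY L=OWOW
After move 2 (R'): R=RRYY U=WBRB F=GWGR D=OGYG B=YBOB
After move 3 (R'): R=RYRY U=WORY F=GBGB D=OWYR B=GBGB
After move 4 (F): F=GGBB U=WOWW R=RYYY D=RRYR L=OOOW
After move 5 (R): R=YRYY U=WGWB F=GRBR D=RGYG B=WBOB
Query 1: F[0] = G
Query 2: D[3] = G
Query 3: R[3] = Y
Query 4: F[1] = R
Query 5: B[0] = W
Query 6: B[2] = O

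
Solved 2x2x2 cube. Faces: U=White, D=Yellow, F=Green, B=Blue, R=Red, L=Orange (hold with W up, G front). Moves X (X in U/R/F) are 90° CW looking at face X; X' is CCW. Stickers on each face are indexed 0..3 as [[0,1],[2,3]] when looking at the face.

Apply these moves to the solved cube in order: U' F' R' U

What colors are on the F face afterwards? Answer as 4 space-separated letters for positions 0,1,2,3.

Answer: G R O R

Derivation:
After move 1 (U'): U=WWWW F=OOGG R=GGRR B=RRBB L=BBOO
After move 2 (F'): F=OGOG U=WWGR R=YGYR D=BOYY L=BWOW
After move 3 (R'): R=GRYY U=WBGR F=OWOR D=BGYG B=YROB
After move 4 (U): U=GWRB F=GROR R=YRYY B=BWOB L=OWOW
Query: F face = GROR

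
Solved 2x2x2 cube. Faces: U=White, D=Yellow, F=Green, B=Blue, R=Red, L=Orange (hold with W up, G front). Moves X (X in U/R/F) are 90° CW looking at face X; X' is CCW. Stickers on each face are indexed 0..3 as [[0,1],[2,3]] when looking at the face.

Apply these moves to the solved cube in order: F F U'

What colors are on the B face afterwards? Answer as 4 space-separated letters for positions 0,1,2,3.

Answer: O R B B

Derivation:
After move 1 (F): F=GGGG U=WWOO R=WRWR D=RRYY L=OYOY
After move 2 (F): F=GGGG U=WWYY R=OROR D=WWYY L=OROR
After move 3 (U'): U=WYWY F=ORGG R=GGOR B=ORBB L=BBOR
Query: B face = ORBB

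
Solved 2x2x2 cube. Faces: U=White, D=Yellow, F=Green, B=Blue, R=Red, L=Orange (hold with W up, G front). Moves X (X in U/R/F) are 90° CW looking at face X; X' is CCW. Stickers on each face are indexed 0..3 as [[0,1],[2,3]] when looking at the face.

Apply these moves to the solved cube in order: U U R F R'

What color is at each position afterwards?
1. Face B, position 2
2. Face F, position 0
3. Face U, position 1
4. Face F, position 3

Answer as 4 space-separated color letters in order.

After move 1 (U): U=WWWW F=RRGG R=BBRR B=OOBB L=GGOO
After move 2 (U): U=WWWW F=BBGG R=OORR B=GGBB L=RROO
After move 3 (R): R=RORO U=WBWG F=BYGY D=YBYG B=WGWB
After move 4 (F): F=GBYY U=WBOR R=WOGO D=RRYG L=RYOB
After move 5 (R'): R=OOWG U=WWOW F=GBYR D=RBYY B=GGRB
Query 1: B[2] = R
Query 2: F[0] = G
Query 3: U[1] = W
Query 4: F[3] = R

Answer: R G W R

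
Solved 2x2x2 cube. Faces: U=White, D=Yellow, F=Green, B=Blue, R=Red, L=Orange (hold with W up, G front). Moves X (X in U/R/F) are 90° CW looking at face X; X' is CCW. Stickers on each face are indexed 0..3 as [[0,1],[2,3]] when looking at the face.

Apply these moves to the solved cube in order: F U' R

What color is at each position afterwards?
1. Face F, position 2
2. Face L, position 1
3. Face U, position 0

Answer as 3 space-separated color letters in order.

Answer: G B W

Derivation:
After move 1 (F): F=GGGG U=WWOO R=WRWR D=RRYY L=OYOY
After move 2 (U'): U=WOWO F=OYGG R=GGWR B=WRBB L=BBOY
After move 3 (R): R=WGRG U=WYWG F=ORGY D=RBYW B=OROB
Query 1: F[2] = G
Query 2: L[1] = B
Query 3: U[0] = W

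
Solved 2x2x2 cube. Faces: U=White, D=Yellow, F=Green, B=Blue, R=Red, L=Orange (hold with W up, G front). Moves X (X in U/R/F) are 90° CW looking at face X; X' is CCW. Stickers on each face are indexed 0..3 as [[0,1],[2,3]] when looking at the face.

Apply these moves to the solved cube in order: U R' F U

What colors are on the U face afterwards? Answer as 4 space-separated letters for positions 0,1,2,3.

Answer: O W G B

Derivation:
After move 1 (U): U=WWWW F=RRGG R=BBRR B=OOBB L=GGOO
After move 2 (R'): R=BRBR U=WBWO F=RWGW D=YRYG B=YOYB
After move 3 (F): F=GRWW U=WBOG R=WROR D=BBYG L=GYOR
After move 4 (U): U=OWGB F=WRWW R=YOOR B=GYYB L=GROR
Query: U face = OWGB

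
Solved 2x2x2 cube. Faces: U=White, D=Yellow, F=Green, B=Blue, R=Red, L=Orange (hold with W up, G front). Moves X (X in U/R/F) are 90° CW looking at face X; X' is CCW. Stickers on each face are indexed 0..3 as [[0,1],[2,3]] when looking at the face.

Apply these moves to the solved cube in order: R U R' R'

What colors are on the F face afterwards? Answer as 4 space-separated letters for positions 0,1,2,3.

After move 1 (R): R=RRRR U=WGWG F=GYGY D=YBYB B=WBWB
After move 2 (U): U=WWGG F=RRGY R=WBRR B=OOWB L=GYOO
After move 3 (R'): R=BRWR U=WWGO F=RWGG D=YRYY B=BOBB
After move 4 (R'): R=RRBW U=WBGB F=RWGO D=YWYG B=YORB
Query: F face = RWGO

Answer: R W G O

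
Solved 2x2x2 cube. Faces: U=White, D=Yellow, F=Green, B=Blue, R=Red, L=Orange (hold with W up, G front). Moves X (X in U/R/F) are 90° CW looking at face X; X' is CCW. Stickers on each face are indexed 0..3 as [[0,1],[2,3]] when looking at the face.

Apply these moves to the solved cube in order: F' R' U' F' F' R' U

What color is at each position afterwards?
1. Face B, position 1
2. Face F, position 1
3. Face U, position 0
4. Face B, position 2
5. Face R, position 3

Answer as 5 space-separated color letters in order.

Answer: Y Y G W B

Derivation:
After move 1 (F'): F=GGGG U=WWRR R=YRYR D=OOYY L=OWOW
After move 2 (R'): R=RRYY U=WBRB F=GWGR D=OGYG B=YBOB
After move 3 (U'): U=BBWR F=OWGR R=GWYY B=RROB L=YBOW
After move 4 (F'): F=WROG U=BBGY R=GWOY D=BWYG L=YROW
After move 5 (F'): F=RGWO U=BBGO R=WWBY D=RWYG L=YYOG
After move 6 (R'): R=WYWB U=BOGR F=RBWO D=RGYO B=GRWB
After move 7 (U): U=GBRO F=WYWO R=GRWB B=YYWB L=RBOG
Query 1: B[1] = Y
Query 2: F[1] = Y
Query 3: U[0] = G
Query 4: B[2] = W
Query 5: R[3] = B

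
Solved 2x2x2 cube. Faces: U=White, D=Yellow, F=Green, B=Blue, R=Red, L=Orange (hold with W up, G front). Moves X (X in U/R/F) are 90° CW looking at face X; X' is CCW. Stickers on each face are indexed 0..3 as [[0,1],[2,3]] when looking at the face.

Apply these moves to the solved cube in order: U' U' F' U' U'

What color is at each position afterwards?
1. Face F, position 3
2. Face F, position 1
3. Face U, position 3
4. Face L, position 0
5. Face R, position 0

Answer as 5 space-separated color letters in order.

After move 1 (U'): U=WWWW F=OOGG R=GGRR B=RRBB L=BBOO
After move 2 (U'): U=WWWW F=BBGG R=OORR B=GGBB L=RROO
After move 3 (F'): F=BGBG U=WWOR R=YOYR D=ROYY L=RWOW
After move 4 (U'): U=WRWO F=RWBG R=BGYR B=YOBB L=GGOW
After move 5 (U'): U=ROWW F=GGBG R=RWYR B=BGBB L=YOOW
Query 1: F[3] = G
Query 2: F[1] = G
Query 3: U[3] = W
Query 4: L[0] = Y
Query 5: R[0] = R

Answer: G G W Y R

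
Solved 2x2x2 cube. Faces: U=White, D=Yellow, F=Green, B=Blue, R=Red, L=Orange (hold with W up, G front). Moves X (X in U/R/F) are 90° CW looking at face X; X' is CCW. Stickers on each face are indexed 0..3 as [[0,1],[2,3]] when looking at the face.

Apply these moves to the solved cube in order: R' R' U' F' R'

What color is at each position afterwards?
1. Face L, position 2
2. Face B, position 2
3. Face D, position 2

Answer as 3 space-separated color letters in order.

Answer: O O Y

Derivation:
After move 1 (R'): R=RRRR U=WBWB F=GWGW D=YGYG B=YBYB
After move 2 (R'): R=RRRR U=WYWY F=GBGB D=YWYW B=GBGB
After move 3 (U'): U=YYWW F=OOGB R=GBRR B=RRGB L=GBOO
After move 4 (F'): F=OBOG U=YYGR R=WBYR D=BOYW L=GWOW
After move 5 (R'): R=BRWY U=YGGR F=OYOR D=BBYG B=WROB
Query 1: L[2] = O
Query 2: B[2] = O
Query 3: D[2] = Y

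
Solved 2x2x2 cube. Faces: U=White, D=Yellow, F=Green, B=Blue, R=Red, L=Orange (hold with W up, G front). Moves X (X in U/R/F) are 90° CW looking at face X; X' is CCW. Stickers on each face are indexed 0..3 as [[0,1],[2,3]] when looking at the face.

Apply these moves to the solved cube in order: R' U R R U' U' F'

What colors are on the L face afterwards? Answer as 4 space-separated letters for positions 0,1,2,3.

After move 1 (R'): R=RRRR U=WBWB F=GWGW D=YGYG B=YBYB
After move 2 (U): U=WWBB F=RRGW R=YBRR B=OOYB L=GWOO
After move 3 (R): R=RYRB U=WRBW F=RGGG D=YYYO B=BOWB
After move 4 (R): R=RRBY U=WGBG F=RYGO D=YWYB B=WORB
After move 5 (U'): U=GGWB F=GWGO R=RYBY B=RRRB L=WOOO
After move 6 (U'): U=GBGW F=WOGO R=GWBY B=RYRB L=RROO
After move 7 (F'): F=OOWG U=GBGB R=WWYY D=ROYB L=RWOG
Query: L face = RWOG

Answer: R W O G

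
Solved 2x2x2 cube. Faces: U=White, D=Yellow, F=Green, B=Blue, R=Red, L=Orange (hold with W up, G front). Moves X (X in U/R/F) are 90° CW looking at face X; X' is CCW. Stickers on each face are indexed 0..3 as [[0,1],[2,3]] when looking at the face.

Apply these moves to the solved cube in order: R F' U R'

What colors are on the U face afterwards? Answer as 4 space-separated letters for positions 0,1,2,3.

After move 1 (R): R=RRRR U=WGWG F=GYGY D=YBYB B=WBWB
After move 2 (F'): F=YYGG U=WGRR R=BRYR D=OOYB L=OGOW
After move 3 (U): U=RWRG F=BRGG R=WBYR B=OGWB L=YYOW
After move 4 (R'): R=BRWY U=RWRO F=BWGG D=ORYG B=BGOB
Query: U face = RWRO

Answer: R W R O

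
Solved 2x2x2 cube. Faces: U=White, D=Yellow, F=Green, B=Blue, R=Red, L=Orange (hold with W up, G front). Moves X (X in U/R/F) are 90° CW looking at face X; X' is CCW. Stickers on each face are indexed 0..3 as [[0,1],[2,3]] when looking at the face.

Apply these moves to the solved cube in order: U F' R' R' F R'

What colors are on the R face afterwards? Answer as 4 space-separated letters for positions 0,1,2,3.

After move 1 (U): U=WWWW F=RRGG R=BBRR B=OOBB L=GGOO
After move 2 (F'): F=RGRG U=WWBR R=YBYR D=GOYY L=GWOW
After move 3 (R'): R=BRYY U=WBBO F=RWRR D=GGYG B=YOOB
After move 4 (R'): R=RYBY U=WOBY F=RBRO D=GWYR B=GOGB
After move 5 (F): F=RROB U=WOWW R=BYYY D=BRYR L=GGOW
After move 6 (R'): R=YYBY U=WGWG F=ROOW D=BRYB B=RORB
Query: R face = YYBY

Answer: Y Y B Y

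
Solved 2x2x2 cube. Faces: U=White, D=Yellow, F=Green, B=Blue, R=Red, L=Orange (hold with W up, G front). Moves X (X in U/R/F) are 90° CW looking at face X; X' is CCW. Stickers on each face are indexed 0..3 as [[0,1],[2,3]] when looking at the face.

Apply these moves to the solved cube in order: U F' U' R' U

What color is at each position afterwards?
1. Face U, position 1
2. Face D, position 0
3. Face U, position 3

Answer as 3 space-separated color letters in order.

Answer: W G B

Derivation:
After move 1 (U): U=WWWW F=RRGG R=BBRR B=OOBB L=GGOO
After move 2 (F'): F=RGRG U=WWBR R=YBYR D=GOYY L=GWOW
After move 3 (U'): U=WRWB F=GWRG R=RGYR B=YBBB L=OOOW
After move 4 (R'): R=GRRY U=WBWY F=GRRB D=GWYG B=YBOB
After move 5 (U): U=WWYB F=GRRB R=YBRY B=OOOB L=GROW
Query 1: U[1] = W
Query 2: D[0] = G
Query 3: U[3] = B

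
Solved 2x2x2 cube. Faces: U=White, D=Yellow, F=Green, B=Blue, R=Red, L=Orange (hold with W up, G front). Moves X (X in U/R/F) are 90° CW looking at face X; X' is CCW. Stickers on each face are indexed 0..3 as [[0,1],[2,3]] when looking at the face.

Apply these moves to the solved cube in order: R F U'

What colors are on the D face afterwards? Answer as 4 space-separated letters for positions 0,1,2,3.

Answer: R R Y B

Derivation:
After move 1 (R): R=RRRR U=WGWG F=GYGY D=YBYB B=WBWB
After move 2 (F): F=GGYY U=WGOO R=WRGR D=RRYB L=OYOB
After move 3 (U'): U=GOWO F=OYYY R=GGGR B=WRWB L=WBOB
Query: D face = RRYB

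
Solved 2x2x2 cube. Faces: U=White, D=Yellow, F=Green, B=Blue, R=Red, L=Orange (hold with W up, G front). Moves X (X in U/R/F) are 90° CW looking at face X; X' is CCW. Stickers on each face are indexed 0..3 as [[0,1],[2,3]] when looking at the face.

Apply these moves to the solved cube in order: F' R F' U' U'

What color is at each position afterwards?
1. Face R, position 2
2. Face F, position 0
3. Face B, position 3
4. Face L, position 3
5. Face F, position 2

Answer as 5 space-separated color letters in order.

After move 1 (F'): F=GGGG U=WWRR R=YRYR D=OOYY L=OWOW
After move 2 (R): R=YYRR U=WGRG F=GOGY D=OBYB B=RBWB
After move 3 (F'): F=OYGG U=WGYR R=BYOR D=WWYB L=OGOR
After move 4 (U'): U=GRWY F=OGGG R=OYOR B=BYWB L=RBOR
After move 5 (U'): U=RYGW F=RBGG R=OGOR B=OYWB L=BYOR
Query 1: R[2] = O
Query 2: F[0] = R
Query 3: B[3] = B
Query 4: L[3] = R
Query 5: F[2] = G

Answer: O R B R G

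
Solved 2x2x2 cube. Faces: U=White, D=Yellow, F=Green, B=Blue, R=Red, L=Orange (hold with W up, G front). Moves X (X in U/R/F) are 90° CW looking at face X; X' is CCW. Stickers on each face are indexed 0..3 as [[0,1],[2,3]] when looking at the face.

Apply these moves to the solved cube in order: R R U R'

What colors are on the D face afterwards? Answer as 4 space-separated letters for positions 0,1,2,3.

After move 1 (R): R=RRRR U=WGWG F=GYGY D=YBYB B=WBWB
After move 2 (R): R=RRRR U=WYWY F=GBGB D=YWYW B=GBGB
After move 3 (U): U=WWYY F=RRGB R=GBRR B=OOGB L=GBOO
After move 4 (R'): R=BRGR U=WGYO F=RWGY D=YRYB B=WOWB
Query: D face = YRYB

Answer: Y R Y B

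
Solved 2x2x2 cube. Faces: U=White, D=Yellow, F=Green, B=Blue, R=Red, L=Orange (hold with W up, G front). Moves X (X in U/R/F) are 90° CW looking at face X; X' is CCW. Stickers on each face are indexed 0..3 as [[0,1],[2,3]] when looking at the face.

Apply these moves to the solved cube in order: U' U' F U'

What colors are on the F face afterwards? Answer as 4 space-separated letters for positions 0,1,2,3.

Answer: R Y G B

Derivation:
After move 1 (U'): U=WWWW F=OOGG R=GGRR B=RRBB L=BBOO
After move 2 (U'): U=WWWW F=BBGG R=OORR B=GGBB L=RROO
After move 3 (F): F=GBGB U=WWOR R=WOWR D=ROYY L=RYOY
After move 4 (U'): U=WRWO F=RYGB R=GBWR B=WOBB L=GGOY
Query: F face = RYGB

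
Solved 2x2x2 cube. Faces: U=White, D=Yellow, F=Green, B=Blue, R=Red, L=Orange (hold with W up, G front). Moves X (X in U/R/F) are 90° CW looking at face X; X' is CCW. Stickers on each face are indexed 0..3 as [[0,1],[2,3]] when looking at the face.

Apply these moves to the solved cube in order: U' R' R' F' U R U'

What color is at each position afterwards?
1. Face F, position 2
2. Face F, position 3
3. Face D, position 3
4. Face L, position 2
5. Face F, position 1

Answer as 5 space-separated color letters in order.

Answer: O W B O R

Derivation:
After move 1 (U'): U=WWWW F=OOGG R=GGRR B=RRBB L=BBOO
After move 2 (R'): R=GRGR U=WBWR F=OWGW D=YOYG B=YRYB
After move 3 (R'): R=RRGG U=WYWY F=OBGR D=YWYW B=GROB
After move 4 (F'): F=BROG U=WYRG R=WRYG D=BOYW L=BYOW
After move 5 (U): U=RWGY F=WROG R=GRYG B=BYOB L=BROW
After move 6 (R): R=YGGR U=RRGG F=WOOW D=BOYB B=YYWB
After move 7 (U'): U=RGRG F=BROW R=WOGR B=YGWB L=YYOW
Query 1: F[2] = O
Query 2: F[3] = W
Query 3: D[3] = B
Query 4: L[2] = O
Query 5: F[1] = R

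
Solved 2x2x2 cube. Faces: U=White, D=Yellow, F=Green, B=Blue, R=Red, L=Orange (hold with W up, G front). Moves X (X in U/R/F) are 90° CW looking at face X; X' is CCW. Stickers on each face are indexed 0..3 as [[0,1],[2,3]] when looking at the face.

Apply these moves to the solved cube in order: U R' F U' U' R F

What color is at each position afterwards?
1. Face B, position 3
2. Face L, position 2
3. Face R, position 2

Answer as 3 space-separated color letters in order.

Answer: B O W

Derivation:
After move 1 (U): U=WWWW F=RRGG R=BBRR B=OOBB L=GGOO
After move 2 (R'): R=BRBR U=WBWO F=RWGW D=YRYG B=YOYB
After move 3 (F): F=GRWW U=WBOG R=WROR D=BBYG L=GYOR
After move 4 (U'): U=BGWO F=GYWW R=GROR B=WRYB L=YOOR
After move 5 (U'): U=GOBW F=YOWW R=GYOR B=GRYB L=WROR
After move 6 (R): R=OGRY U=GOBW F=YBWG D=BYYG B=WROB
After move 7 (F): F=WYGB U=GORR R=BGWY D=ROYG L=WBOY
Query 1: B[3] = B
Query 2: L[2] = O
Query 3: R[2] = W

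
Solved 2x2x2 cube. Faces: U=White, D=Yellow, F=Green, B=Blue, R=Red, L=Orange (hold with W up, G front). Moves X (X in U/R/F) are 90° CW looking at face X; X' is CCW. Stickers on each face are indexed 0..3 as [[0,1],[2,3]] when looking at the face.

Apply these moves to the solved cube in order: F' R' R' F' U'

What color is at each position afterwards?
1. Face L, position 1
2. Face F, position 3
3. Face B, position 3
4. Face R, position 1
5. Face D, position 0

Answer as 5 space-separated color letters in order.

After move 1 (F'): F=GGGG U=WWRR R=YRYR D=OOYY L=OWOW
After move 2 (R'): R=RRYY U=WBRB F=GWGR D=OGYG B=YBOB
After move 3 (R'): R=RYRY U=WORY F=GBGB D=OWYR B=GBGB
After move 4 (F'): F=BBGG U=WORR R=WYOY D=WWYR L=OYOR
After move 5 (U'): U=ORWR F=OYGG R=BBOY B=WYGB L=GBOR
Query 1: L[1] = B
Query 2: F[3] = G
Query 3: B[3] = B
Query 4: R[1] = B
Query 5: D[0] = W

Answer: B G B B W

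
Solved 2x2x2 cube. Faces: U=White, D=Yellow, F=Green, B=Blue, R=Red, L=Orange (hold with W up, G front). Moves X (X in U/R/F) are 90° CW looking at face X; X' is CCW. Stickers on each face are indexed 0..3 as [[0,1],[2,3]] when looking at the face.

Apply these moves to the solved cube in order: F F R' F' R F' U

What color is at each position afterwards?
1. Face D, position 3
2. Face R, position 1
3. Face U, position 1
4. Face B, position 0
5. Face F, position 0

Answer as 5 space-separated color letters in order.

After move 1 (F): F=GGGG U=WWOO R=WRWR D=RRYY L=OYOY
After move 2 (F): F=GGGG U=WWYY R=OROR D=WWYY L=OROR
After move 3 (R'): R=RROO U=WBYB F=GWGY D=WGYG B=YBWB
After move 4 (F'): F=WYGG U=WBRO R=GRWO D=RRYG L=OBOY
After move 5 (R): R=WGOR U=WYRG F=WRGG D=RWYY B=OBBB
After move 6 (F'): F=RGWG U=WYWO R=WGRR D=BYYY L=OGOR
After move 7 (U): U=WWOY F=WGWG R=OBRR B=OGBB L=RGOR
Query 1: D[3] = Y
Query 2: R[1] = B
Query 3: U[1] = W
Query 4: B[0] = O
Query 5: F[0] = W

Answer: Y B W O W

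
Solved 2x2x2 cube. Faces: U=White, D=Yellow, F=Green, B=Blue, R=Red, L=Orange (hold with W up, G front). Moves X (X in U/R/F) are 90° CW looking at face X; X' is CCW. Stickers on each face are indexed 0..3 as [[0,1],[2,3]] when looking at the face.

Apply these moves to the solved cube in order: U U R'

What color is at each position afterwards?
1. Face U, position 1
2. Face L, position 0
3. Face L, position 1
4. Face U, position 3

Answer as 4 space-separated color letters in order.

Answer: B R R G

Derivation:
After move 1 (U): U=WWWW F=RRGG R=BBRR B=OOBB L=GGOO
After move 2 (U): U=WWWW F=BBGG R=OORR B=GGBB L=RROO
After move 3 (R'): R=OROR U=WBWG F=BWGW D=YBYG B=YGYB
Query 1: U[1] = B
Query 2: L[0] = R
Query 3: L[1] = R
Query 4: U[3] = G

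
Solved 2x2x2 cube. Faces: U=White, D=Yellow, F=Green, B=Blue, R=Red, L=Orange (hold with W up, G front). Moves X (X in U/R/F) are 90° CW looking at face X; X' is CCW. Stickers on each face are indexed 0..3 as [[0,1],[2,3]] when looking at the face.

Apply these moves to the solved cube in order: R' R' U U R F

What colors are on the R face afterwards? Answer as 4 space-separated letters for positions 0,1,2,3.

After move 1 (R'): R=RRRR U=WBWB F=GWGW D=YGYG B=YBYB
After move 2 (R'): R=RRRR U=WYWY F=GBGB D=YWYW B=GBGB
After move 3 (U): U=WWYY F=RRGB R=GBRR B=OOGB L=GBOO
After move 4 (U): U=YWYW F=GBGB R=OORR B=GBGB L=RROO
After move 5 (R): R=RORO U=YBYB F=GWGW D=YGYG B=WBWB
After move 6 (F): F=GGWW U=YBOR R=YOBO D=RRYG L=RYOG
Query: R face = YOBO

Answer: Y O B O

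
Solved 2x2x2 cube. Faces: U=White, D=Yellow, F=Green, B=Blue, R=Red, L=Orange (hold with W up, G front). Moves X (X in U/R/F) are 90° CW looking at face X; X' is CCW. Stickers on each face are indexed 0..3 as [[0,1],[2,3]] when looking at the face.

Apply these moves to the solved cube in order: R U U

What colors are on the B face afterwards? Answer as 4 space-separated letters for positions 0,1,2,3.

Answer: G Y W B

Derivation:
After move 1 (R): R=RRRR U=WGWG F=GYGY D=YBYB B=WBWB
After move 2 (U): U=WWGG F=RRGY R=WBRR B=OOWB L=GYOO
After move 3 (U): U=GWGW F=WBGY R=OORR B=GYWB L=RROO
Query: B face = GYWB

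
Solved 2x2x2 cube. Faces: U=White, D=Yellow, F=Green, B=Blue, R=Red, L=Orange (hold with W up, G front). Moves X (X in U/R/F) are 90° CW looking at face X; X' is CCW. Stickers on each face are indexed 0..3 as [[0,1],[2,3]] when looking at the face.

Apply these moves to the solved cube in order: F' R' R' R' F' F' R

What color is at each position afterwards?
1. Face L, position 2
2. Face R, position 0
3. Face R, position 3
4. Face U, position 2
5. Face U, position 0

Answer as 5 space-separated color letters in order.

Answer: O W Y B W

Derivation:
After move 1 (F'): F=GGGG U=WWRR R=YRYR D=OOYY L=OWOW
After move 2 (R'): R=RRYY U=WBRB F=GWGR D=OGYG B=YBOB
After move 3 (R'): R=RYRY U=WORY F=GBGB D=OWYR B=GBGB
After move 4 (R'): R=YYRR U=WGRG F=GOGY D=OBYB B=RBWB
After move 5 (F'): F=OYGG U=WGYR R=BYOR D=WWYB L=OGOR
After move 6 (F'): F=YGOG U=WGBO R=WYWR D=GRYB L=OROY
After move 7 (R): R=WWRY U=WGBG F=YROB D=GWYR B=OBGB
Query 1: L[2] = O
Query 2: R[0] = W
Query 3: R[3] = Y
Query 4: U[2] = B
Query 5: U[0] = W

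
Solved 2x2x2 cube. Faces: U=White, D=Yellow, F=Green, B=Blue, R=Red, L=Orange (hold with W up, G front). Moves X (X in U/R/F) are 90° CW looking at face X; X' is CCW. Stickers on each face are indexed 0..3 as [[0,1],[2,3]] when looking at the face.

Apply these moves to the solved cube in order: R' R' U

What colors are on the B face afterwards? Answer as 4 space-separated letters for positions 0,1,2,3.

Answer: O O G B

Derivation:
After move 1 (R'): R=RRRR U=WBWB F=GWGW D=YGYG B=YBYB
After move 2 (R'): R=RRRR U=WYWY F=GBGB D=YWYW B=GBGB
After move 3 (U): U=WWYY F=RRGB R=GBRR B=OOGB L=GBOO
Query: B face = OOGB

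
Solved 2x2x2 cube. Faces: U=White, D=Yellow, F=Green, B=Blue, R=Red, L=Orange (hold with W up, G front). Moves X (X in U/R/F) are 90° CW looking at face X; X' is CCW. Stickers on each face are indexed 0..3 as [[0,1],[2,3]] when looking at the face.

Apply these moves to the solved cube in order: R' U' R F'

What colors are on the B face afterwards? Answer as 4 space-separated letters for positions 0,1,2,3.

Answer: W R B B

Derivation:
After move 1 (R'): R=RRRR U=WBWB F=GWGW D=YGYG B=YBYB
After move 2 (U'): U=BBWW F=OOGW R=GWRR B=RRYB L=YBOO
After move 3 (R): R=RGRW U=BOWW F=OGGG D=YYYR B=WRBB
After move 4 (F'): F=GGOG U=BORR R=YGYW D=BOYR L=YWOW
Query: B face = WRBB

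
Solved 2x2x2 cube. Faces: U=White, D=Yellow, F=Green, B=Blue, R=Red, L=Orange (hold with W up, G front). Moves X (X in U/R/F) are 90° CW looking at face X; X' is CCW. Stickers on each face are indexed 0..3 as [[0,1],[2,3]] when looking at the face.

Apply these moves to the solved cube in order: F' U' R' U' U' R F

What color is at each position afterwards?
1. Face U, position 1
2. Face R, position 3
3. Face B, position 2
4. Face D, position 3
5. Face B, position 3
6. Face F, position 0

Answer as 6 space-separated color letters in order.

Answer: R B W O B G

Derivation:
After move 1 (F'): F=GGGG U=WWRR R=YRYR D=OOYY L=OWOW
After move 2 (U'): U=WRWR F=OWGG R=GGYR B=YRBB L=BBOW
After move 3 (R'): R=GRGY U=WBWY F=ORGR D=OWYG B=YROB
After move 4 (U'): U=BYWW F=BBGR R=ORGY B=GROB L=YROW
After move 5 (U'): U=YWBW F=YRGR R=BBGY B=OROB L=GROW
After move 6 (R): R=GBYB U=YRBR F=YWGG D=OOYO B=WRWB
After move 7 (F): F=GYGW U=YRWR R=BBRB D=YGYO L=GOOO
Query 1: U[1] = R
Query 2: R[3] = B
Query 3: B[2] = W
Query 4: D[3] = O
Query 5: B[3] = B
Query 6: F[0] = G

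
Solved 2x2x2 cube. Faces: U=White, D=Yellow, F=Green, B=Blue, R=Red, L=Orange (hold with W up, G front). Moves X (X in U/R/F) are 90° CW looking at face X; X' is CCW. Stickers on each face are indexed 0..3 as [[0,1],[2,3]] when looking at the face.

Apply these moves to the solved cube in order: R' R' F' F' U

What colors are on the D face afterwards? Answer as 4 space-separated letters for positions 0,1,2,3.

Answer: Y W Y W

Derivation:
After move 1 (R'): R=RRRR U=WBWB F=GWGW D=YGYG B=YBYB
After move 2 (R'): R=RRRR U=WYWY F=GBGB D=YWYW B=GBGB
After move 3 (F'): F=BBGG U=WYRR R=WRYR D=OOYW L=OYOW
After move 4 (F'): F=BGBG U=WYWY R=OROR D=YWYW L=OROR
After move 5 (U): U=WWYY F=ORBG R=GBOR B=ORGB L=BGOR
Query: D face = YWYW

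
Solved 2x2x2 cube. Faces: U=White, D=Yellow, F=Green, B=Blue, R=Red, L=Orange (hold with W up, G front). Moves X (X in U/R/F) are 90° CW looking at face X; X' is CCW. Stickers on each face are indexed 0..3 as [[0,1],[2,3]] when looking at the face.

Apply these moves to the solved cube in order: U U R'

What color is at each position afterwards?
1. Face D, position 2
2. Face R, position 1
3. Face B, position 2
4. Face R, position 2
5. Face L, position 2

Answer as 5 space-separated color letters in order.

Answer: Y R Y O O

Derivation:
After move 1 (U): U=WWWW F=RRGG R=BBRR B=OOBB L=GGOO
After move 2 (U): U=WWWW F=BBGG R=OORR B=GGBB L=RROO
After move 3 (R'): R=OROR U=WBWG F=BWGW D=YBYG B=YGYB
Query 1: D[2] = Y
Query 2: R[1] = R
Query 3: B[2] = Y
Query 4: R[2] = O
Query 5: L[2] = O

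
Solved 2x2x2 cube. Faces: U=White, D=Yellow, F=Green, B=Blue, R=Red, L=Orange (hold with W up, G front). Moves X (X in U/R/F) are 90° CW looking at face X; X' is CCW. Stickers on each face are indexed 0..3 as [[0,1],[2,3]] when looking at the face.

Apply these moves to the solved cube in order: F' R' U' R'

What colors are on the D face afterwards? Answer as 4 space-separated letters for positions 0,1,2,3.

Answer: O W Y R

Derivation:
After move 1 (F'): F=GGGG U=WWRR R=YRYR D=OOYY L=OWOW
After move 2 (R'): R=RRYY U=WBRB F=GWGR D=OGYG B=YBOB
After move 3 (U'): U=BBWR F=OWGR R=GWYY B=RROB L=YBOW
After move 4 (R'): R=WYGY U=BOWR F=OBGR D=OWYR B=GRGB
Query: D face = OWYR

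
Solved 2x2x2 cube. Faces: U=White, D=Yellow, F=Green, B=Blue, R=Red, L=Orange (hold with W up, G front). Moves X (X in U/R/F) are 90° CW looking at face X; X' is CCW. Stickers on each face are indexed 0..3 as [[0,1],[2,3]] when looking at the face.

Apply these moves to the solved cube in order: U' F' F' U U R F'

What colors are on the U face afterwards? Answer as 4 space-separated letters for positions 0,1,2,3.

Answer: Y R B R

Derivation:
After move 1 (U'): U=WWWW F=OOGG R=GGRR B=RRBB L=BBOO
After move 2 (F'): F=OGOG U=WWGR R=YGYR D=BOYY L=BWOW
After move 3 (F'): F=GGOO U=WWYY R=OGBR D=WWYY L=BROG
After move 4 (U): U=YWYW F=OGOO R=RRBR B=BRBB L=GGOG
After move 5 (U): U=YYWW F=RROO R=BRBR B=GGBB L=OGOG
After move 6 (R): R=BBRR U=YRWO F=RWOY D=WBYG B=WGYB
After move 7 (F'): F=WYRO U=YRBR R=BBWR D=GGYG L=OOOW
Query: U face = YRBR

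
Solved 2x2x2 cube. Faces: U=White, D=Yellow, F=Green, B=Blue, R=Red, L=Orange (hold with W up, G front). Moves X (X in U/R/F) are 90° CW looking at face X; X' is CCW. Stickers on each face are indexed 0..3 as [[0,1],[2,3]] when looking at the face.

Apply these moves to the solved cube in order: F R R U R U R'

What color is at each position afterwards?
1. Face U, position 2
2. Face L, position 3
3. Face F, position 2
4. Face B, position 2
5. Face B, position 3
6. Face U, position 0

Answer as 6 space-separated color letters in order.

After move 1 (F): F=GGGG U=WWOO R=WRWR D=RRYY L=OYOY
After move 2 (R): R=WWRR U=WGOG F=GRGY D=RBYB B=OBWB
After move 3 (R): R=RWRW U=WROY F=GBGB D=RWYO B=GBGB
After move 4 (U): U=OWYR F=RWGB R=GBRW B=OYGB L=GBOY
After move 5 (R): R=RGWB U=OWYB F=RWGO D=RGYO B=RYWB
After move 6 (U): U=YOBW F=RGGO R=RYWB B=GBWB L=RWOY
After move 7 (R'): R=YBRW U=YWBG F=ROGW D=RGYO B=OBGB
Query 1: U[2] = B
Query 2: L[3] = Y
Query 3: F[2] = G
Query 4: B[2] = G
Query 5: B[3] = B
Query 6: U[0] = Y

Answer: B Y G G B Y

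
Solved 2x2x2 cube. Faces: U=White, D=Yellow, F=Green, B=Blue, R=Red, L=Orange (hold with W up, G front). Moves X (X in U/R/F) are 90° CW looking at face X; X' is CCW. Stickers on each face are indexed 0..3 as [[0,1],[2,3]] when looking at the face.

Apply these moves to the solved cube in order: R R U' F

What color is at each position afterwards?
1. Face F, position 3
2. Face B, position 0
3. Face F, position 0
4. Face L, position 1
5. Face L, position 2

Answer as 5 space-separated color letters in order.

Answer: O R G Y O

Derivation:
After move 1 (R): R=RRRR U=WGWG F=GYGY D=YBYB B=WBWB
After move 2 (R): R=RRRR U=WYWY F=GBGB D=YWYW B=GBGB
After move 3 (U'): U=YYWW F=OOGB R=GBRR B=RRGB L=GBOO
After move 4 (F): F=GOBO U=YYOB R=WBWR D=RGYW L=GYOW
Query 1: F[3] = O
Query 2: B[0] = R
Query 3: F[0] = G
Query 4: L[1] = Y
Query 5: L[2] = O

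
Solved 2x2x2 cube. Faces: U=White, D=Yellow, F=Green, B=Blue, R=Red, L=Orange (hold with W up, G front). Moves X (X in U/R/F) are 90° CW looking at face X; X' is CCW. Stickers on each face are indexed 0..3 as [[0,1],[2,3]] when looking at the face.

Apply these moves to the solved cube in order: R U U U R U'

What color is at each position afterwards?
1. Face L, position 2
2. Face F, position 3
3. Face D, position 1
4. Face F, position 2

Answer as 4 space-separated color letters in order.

Answer: O B W G

Derivation:
After move 1 (R): R=RRRR U=WGWG F=GYGY D=YBYB B=WBWB
After move 2 (U): U=WWGG F=RRGY R=WBRR B=OOWB L=GYOO
After move 3 (U): U=GWGW F=WBGY R=OORR B=GYWB L=RROO
After move 4 (U): U=GGWW F=OOGY R=GYRR B=RRWB L=WBOO
After move 5 (R): R=RGRY U=GOWY F=OBGB D=YWYR B=WRGB
After move 6 (U'): U=OYGW F=WBGB R=OBRY B=RGGB L=WROO
Query 1: L[2] = O
Query 2: F[3] = B
Query 3: D[1] = W
Query 4: F[2] = G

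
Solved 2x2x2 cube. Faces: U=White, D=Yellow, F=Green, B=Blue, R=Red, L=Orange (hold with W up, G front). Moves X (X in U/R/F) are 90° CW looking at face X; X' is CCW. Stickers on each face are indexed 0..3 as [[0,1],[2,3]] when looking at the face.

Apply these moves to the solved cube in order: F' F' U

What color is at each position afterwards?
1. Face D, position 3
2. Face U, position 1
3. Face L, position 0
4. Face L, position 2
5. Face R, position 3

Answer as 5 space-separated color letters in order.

Answer: Y W G O R

Derivation:
After move 1 (F'): F=GGGG U=WWRR R=YRYR D=OOYY L=OWOW
After move 2 (F'): F=GGGG U=WWYY R=OROR D=WWYY L=OROR
After move 3 (U): U=YWYW F=ORGG R=BBOR B=ORBB L=GGOR
Query 1: D[3] = Y
Query 2: U[1] = W
Query 3: L[0] = G
Query 4: L[2] = O
Query 5: R[3] = R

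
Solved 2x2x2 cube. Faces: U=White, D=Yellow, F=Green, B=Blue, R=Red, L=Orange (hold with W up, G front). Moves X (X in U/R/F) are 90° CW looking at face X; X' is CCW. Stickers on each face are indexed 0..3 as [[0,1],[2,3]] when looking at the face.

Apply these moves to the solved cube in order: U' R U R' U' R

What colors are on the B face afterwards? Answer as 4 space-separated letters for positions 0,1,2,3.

Answer: G G B B

Derivation:
After move 1 (U'): U=WWWW F=OOGG R=GGRR B=RRBB L=BBOO
After move 2 (R): R=RGRG U=WOWG F=OYGY D=YBYR B=WRWB
After move 3 (U): U=WWGO F=RGGY R=WRRG B=BBWB L=OYOO
After move 4 (R'): R=RGWR U=WWGB F=RWGO D=YGYY B=RBBB
After move 5 (U'): U=WBWG F=OYGO R=RWWR B=RGBB L=RBOO
After move 6 (R): R=WRRW U=WYWO F=OGGY D=YBYR B=GGBB
Query: B face = GGBB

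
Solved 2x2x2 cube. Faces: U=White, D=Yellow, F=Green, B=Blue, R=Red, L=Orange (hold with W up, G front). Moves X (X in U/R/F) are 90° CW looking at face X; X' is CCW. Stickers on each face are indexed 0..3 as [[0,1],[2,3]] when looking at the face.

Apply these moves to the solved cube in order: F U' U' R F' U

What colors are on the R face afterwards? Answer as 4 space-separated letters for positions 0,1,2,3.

After move 1 (F): F=GGGG U=WWOO R=WRWR D=RRYY L=OYOY
After move 2 (U'): U=WOWO F=OYGG R=GGWR B=WRBB L=BBOY
After move 3 (U'): U=OOWW F=BBGG R=OYWR B=GGBB L=WROY
After move 4 (R): R=WORY U=OBWG F=BRGY D=RBYG B=WGOB
After move 5 (F'): F=RYBG U=OBWR R=BORY D=RYYG L=WGOW
After move 6 (U): U=WORB F=BOBG R=WGRY B=WGOB L=RYOW
Query: R face = WGRY

Answer: W G R Y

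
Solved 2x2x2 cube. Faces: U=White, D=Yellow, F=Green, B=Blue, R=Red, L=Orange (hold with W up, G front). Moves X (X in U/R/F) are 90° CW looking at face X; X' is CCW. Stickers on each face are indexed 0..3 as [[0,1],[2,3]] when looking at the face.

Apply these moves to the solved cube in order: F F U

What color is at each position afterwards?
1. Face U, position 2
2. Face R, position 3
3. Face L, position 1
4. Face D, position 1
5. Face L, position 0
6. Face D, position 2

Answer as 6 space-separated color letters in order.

Answer: Y R G W G Y

Derivation:
After move 1 (F): F=GGGG U=WWOO R=WRWR D=RRYY L=OYOY
After move 2 (F): F=GGGG U=WWYY R=OROR D=WWYY L=OROR
After move 3 (U): U=YWYW F=ORGG R=BBOR B=ORBB L=GGOR
Query 1: U[2] = Y
Query 2: R[3] = R
Query 3: L[1] = G
Query 4: D[1] = W
Query 5: L[0] = G
Query 6: D[2] = Y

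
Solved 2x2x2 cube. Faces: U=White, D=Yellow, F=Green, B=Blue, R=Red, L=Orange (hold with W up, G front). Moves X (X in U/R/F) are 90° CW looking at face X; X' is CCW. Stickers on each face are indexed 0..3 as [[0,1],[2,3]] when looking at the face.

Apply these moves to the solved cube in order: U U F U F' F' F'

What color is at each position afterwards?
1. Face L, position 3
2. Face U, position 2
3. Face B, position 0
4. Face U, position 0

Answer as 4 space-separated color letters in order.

After move 1 (U): U=WWWW F=RRGG R=BBRR B=OOBB L=GGOO
After move 2 (U): U=WWWW F=BBGG R=OORR B=GGBB L=RROO
After move 3 (F): F=GBGB U=WWOR R=WOWR D=ROYY L=RYOY
After move 4 (U): U=OWRW F=WOGB R=GGWR B=RYBB L=GBOY
After move 5 (F'): F=OBWG U=OWGW R=OGRR D=BYYY L=GWOR
After move 6 (F'): F=BGOW U=OWOR R=YGBR D=WRYY L=GWOG
After move 7 (F'): F=GWBO U=OWYB R=RGWR D=WGYY L=GROO
Query 1: L[3] = O
Query 2: U[2] = Y
Query 3: B[0] = R
Query 4: U[0] = O

Answer: O Y R O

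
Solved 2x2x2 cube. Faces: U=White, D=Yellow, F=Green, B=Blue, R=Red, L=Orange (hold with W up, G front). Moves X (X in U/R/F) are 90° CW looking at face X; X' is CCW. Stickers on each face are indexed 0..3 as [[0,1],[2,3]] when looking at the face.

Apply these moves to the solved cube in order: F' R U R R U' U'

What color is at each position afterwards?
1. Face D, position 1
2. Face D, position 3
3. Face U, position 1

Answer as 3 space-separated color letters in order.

After move 1 (F'): F=GGGG U=WWRR R=YRYR D=OOYY L=OWOW
After move 2 (R): R=YYRR U=WGRG F=GOGY D=OBYB B=RBWB
After move 3 (U): U=RWGG F=YYGY R=RBRR B=OWWB L=GOOW
After move 4 (R): R=RRRB U=RYGY F=YBGB D=OWYO B=GWWB
After move 5 (R): R=RRBR U=RBGB F=YWGO D=OWYG B=YWYB
After move 6 (U'): U=BBRG F=GOGO R=YWBR B=RRYB L=YWOW
After move 7 (U'): U=BGBR F=YWGO R=GOBR B=YWYB L=RROW
Query 1: D[1] = W
Query 2: D[3] = G
Query 3: U[1] = G

Answer: W G G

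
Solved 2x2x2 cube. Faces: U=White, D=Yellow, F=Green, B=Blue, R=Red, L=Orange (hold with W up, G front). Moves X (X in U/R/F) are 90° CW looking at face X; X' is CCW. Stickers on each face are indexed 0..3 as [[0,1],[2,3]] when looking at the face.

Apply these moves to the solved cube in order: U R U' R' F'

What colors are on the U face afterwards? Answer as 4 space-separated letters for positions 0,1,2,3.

Answer: R W Y R

Derivation:
After move 1 (U): U=WWWW F=RRGG R=BBRR B=OOBB L=GGOO
After move 2 (R): R=RBRB U=WRWG F=RYGY D=YBYO B=WOWB
After move 3 (U'): U=RGWW F=GGGY R=RYRB B=RBWB L=WOOO
After move 4 (R'): R=YBRR U=RWWR F=GGGW D=YGYY B=OBBB
After move 5 (F'): F=GWGG U=RWYR R=GBYR D=OOYY L=WROW
Query: U face = RWYR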